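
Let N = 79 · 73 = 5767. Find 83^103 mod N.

Mod 79: 83 ≡ 4; by Fermat, exponent reduces to 103 mod 78 = 25; 4^25 ≡ 73 (mod 79).
Mod 73: 83 ≡ 10; by Fermat, exponent reduces to 103 mod 72 = 31; 10^31 ≡ 22 (mod 73).
Combine by CRT: x ≡ 73 (mod 79), x ≡ 22 (mod 73) ⇒ x ≡ 2285 (mod 5767).

2285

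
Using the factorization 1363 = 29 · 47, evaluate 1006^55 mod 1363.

161

Mod 29: 1006 ≡ 20; by Fermat, exponent reduces to 55 mod 28 = 27; 20^27 ≡ 16 (mod 29).
Mod 47: 1006 ≡ 19; by Fermat, exponent reduces to 55 mod 46 = 9; 19^9 ≡ 20 (mod 47).
Combine by CRT: x ≡ 16 (mod 29), x ≡ 20 (mod 47) ⇒ x ≡ 161 (mod 1363).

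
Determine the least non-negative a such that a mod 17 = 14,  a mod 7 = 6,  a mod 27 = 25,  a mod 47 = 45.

111670

From a ≡ 14 (mod 17) write a = 14 + 17t. Substituting into a ≡ 6 (mod 7) gives 17t ≡ 6 (mod 7), and since 3⁻¹ ≡ 5 (mod 7), t ≡ 2. Hence a ≡ 14 + 17·2 = 48 (mod 119).
From a ≡ 48 (mod 119) write a = 48 + 119t. Substituting into a ≡ 25 (mod 27) gives 119t ≡ 4 (mod 27), and since 11⁻¹ ≡ 5 (mod 27), t ≡ 20. Hence a ≡ 48 + 119·20 = 2428 (mod 3213).
From a ≡ 2428 (mod 3213) write a = 2428 + 3213t. Substituting into a ≡ 45 (mod 47) gives 3213t ≡ 14 (mod 47), and since 17⁻¹ ≡ 36 (mod 47), t ≡ 34. Hence a ≡ 2428 + 3213·34 = 111670 (mod 151011).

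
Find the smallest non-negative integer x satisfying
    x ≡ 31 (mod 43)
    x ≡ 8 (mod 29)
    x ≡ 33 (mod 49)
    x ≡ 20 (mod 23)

584358

Combine the congruences pairwise.
From x ≡ 31 (mod 43) write x = 31 + 43t. Substituting into x ≡ 8 (mod 29) gives 43t ≡ 6 (mod 29), and since 14⁻¹ ≡ 27 (mod 29), t ≡ 17. Hence x ≡ 31 + 43·17 = 762 (mod 1247).
From x ≡ 762 (mod 1247) write x = 762 + 1247t. Substituting into x ≡ 33 (mod 49) gives 1247t ≡ 6 (mod 49), and since 22⁻¹ ≡ 29 (mod 49), t ≡ 27. Hence x ≡ 762 + 1247·27 = 34431 (mod 61103).
From x ≡ 34431 (mod 61103) write x = 34431 + 61103t. Substituting into x ≡ 20 (mod 23) gives 61103t ≡ 20 (mod 23), and since 15⁻¹ ≡ 20 (mod 23), t ≡ 9. Hence x ≡ 34431 + 61103·9 = 584358 (mod 1405369).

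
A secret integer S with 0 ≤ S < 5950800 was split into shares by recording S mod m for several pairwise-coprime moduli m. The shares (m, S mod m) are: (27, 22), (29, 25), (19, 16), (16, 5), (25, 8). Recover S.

1503733

The moduli are pairwise coprime; N = 27·29·19·16·25 = 5950800.
N/27 = 220400; 220400 ≡ 26 (mod 27); 26·26 ≡ 1, so inverse 26.
N/29 = 205200; 205200 ≡ 25 (mod 29); 25·7 ≡ 1, so inverse 7.
N/19 = 313200; 313200 ≡ 4 (mod 19); 4·5 ≡ 1, so inverse 5.
N/16 = 371925; 371925 ≡ 5 (mod 16); 5·13 ≡ 1, so inverse 13.
N/25 = 238032; 238032 ≡ 7 (mod 25); 7·18 ≡ 1, so inverse 18.
S ≡ 22·220400·26 + 25·205200·7 + 16·313200·5 + 5·371925·13 + 8·238032·18 = 245486533.
245486533 mod 5950800 = 1503733.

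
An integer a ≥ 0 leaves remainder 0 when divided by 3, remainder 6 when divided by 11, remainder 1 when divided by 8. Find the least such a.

The moduli are pairwise coprime; N = 3·11·8 = 264.
N/3 = 88; 88 ≡ 1 (mod 3), inverse 1.
N/11 = 24; 24 ≡ 2 (mod 11); 2·6 ≡ 1, so inverse 6.
N/8 = 33; 33 ≡ 1 (mod 8), inverse 1.
a ≡ 0·88·1 + 6·24·6 + 1·33·1 = 897.
897 mod 264 = 105.

105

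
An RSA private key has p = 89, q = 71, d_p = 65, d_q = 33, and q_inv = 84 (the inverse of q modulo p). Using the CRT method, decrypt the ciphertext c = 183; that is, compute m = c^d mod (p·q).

5856

m₁ = c^(d_p) mod p: c ≡ 5 (mod 89), and 5^65 mod 89 = 71.
m₂ = c^(d_q) mod q: c ≡ 41 (mod 71), and 41^33 mod 71 = 34.
h = q_inv·(m₁ − m₂) mod p = 84·(71 − 34) mod 89 = 82.
m = m₂ + h·q = 34 + 82·71 = 5856.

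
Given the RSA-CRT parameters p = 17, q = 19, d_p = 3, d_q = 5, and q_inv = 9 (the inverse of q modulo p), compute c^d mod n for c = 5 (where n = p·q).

m₁ = c^(d_p) mod p: c ≡ 5 (mod 17), and 5^3 mod 17 = 6.
m₂ = c^(d_q) mod q: c ≡ 5 (mod 19), and 5^5 mod 19 = 9.
h = q_inv·(m₁ − m₂) mod p = 9·(6 − 9) mod 17 = 7.
m = m₂ + h·q = 9 + 7·19 = 142.

142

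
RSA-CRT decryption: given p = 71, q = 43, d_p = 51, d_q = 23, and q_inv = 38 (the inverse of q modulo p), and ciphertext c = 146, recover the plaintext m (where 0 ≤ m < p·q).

m₁ = c^(d_p) mod p: c ≡ 4 (mod 71), and 4^51 mod 71 = 9.
m₂ = c^(d_q) mod q: c ≡ 17 (mod 43), and 17^23 mod 43 = 31.
h = q_inv·(m₁ − m₂) mod p = 38·(9 − 31) mod 71 = 16.
m = m₂ + h·q = 31 + 16·43 = 719.

719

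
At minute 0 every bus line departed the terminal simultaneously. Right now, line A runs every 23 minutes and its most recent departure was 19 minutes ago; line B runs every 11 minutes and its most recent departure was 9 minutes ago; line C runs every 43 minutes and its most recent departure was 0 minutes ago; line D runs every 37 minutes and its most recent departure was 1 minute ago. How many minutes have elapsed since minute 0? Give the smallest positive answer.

The moduli are pairwise coprime; N = 23·11·43·37 = 402523.
N/23 = 17501; 17501 ≡ 21 (mod 23); 21·11 ≡ 1, so inverse 11.
N/11 = 36593; 36593 ≡ 7 (mod 11); 7·8 ≡ 1, so inverse 8.
N/43 = 9361; 9361 ≡ 30 (mod 43); 30·33 ≡ 1, so inverse 33.
N/37 = 10879; 10879 ≡ 1 (mod 37), inverse 1.
t ≡ 19·17501·11 + 9·36593·8 + 0·9361·33 + 1·10879·1 = 6303284.
6303284 mod 402523 = 265439.

265439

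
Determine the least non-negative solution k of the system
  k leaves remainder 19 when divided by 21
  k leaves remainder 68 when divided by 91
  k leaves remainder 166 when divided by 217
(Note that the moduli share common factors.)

4072

Combine the congruences pairwise.
gcd(21, 91) = 7 and 7 | (68 − 19), so the pair is consistent; merging gives k ≡ 250 (mod 273), where 273 = lcm(21, 91).
gcd(273, 217) = 7 and 7 | (166 − 250), so the pair is consistent; merging gives k ≡ 4072 (mod 8463), where 8463 = lcm(273, 217).
The solution is unique modulo lcm(21, 91, 217) = 8463.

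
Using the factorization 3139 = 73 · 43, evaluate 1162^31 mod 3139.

2968

Mod 73: 1162 ≡ 67; 67^31 ≡ 48 (mod 73).
Mod 43: 1162 ≡ 1; 1^31 ≡ 1 (mod 43).
Combine by CRT: x ≡ 48 (mod 73), x ≡ 1 (mod 43) ⇒ x ≡ 2968 (mod 3139).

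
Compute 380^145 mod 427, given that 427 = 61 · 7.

380

Mod 61: 380 ≡ 14; by Fermat, exponent reduces to 145 mod 60 = 25; 14^25 ≡ 14 (mod 61).
Mod 7: 380 ≡ 2; by Fermat, exponent reduces to 145 mod 6 = 1; 2^1 ≡ 2 (mod 7).
Combine by CRT: x ≡ 14 (mod 61), x ≡ 2 (mod 7) ⇒ x ≡ 380 (mod 427).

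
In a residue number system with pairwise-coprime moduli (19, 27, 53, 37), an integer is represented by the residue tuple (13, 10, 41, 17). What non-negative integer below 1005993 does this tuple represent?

840250

The moduli are pairwise coprime; N = 19·27·53·37 = 1005993.
N/19 = 52947; 52947 ≡ 13 (mod 19); 13·3 ≡ 1, so inverse 3.
N/27 = 37259; 37259 ≡ 26 (mod 27); 26·26 ≡ 1, so inverse 26.
N/53 = 18981; 18981 ≡ 7 (mod 53); 7·38 ≡ 1, so inverse 38.
N/37 = 27189; 27189 ≡ 31 (mod 37); 31·6 ≡ 1, so inverse 6.
x ≡ 13·52947·3 + 10·37259·26 + 41·18981·38 + 17·27189·6 = 44097949.
44097949 mod 1005993 = 840250.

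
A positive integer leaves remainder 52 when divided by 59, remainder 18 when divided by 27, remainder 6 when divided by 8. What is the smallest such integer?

9846

Combine the congruences pairwise.
From x ≡ 52 (mod 59) write x = 52 + 59t. Substituting into x ≡ 18 (mod 27) gives 59t ≡ 20 (mod 27), and since 5⁻¹ ≡ 11 (mod 27), t ≡ 4. Hence x ≡ 52 + 59·4 = 288 (mod 1593).
From x ≡ 288 (mod 1593) write x = 288 + 1593t. Substituting into x ≡ 6 (mod 8) gives 1593t ≡ 6 (mod 8), and since 1⁻¹ ≡ 1 (mod 8), t ≡ 6. Hence x ≡ 288 + 1593·6 = 9846 (mod 12744).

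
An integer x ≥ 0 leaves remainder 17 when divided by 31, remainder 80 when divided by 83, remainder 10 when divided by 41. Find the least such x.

48718

From x ≡ 17 (mod 31) write x = 17 + 31t. Substituting into x ≡ 80 (mod 83) gives 31t ≡ 63 (mod 83), and since 31⁻¹ ≡ 75 (mod 83), t ≡ 77. Hence x ≡ 17 + 31·77 = 2404 (mod 2573).
From x ≡ 2404 (mod 2573) write x = 2404 + 2573t. Substituting into x ≡ 10 (mod 41) gives 2573t ≡ 25 (mod 41), and since 31⁻¹ ≡ 4 (mod 41), t ≡ 18. Hence x ≡ 2404 + 2573·18 = 48718 (mod 105493).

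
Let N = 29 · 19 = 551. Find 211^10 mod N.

Mod 29: 211 ≡ 8; 8^10 ≡ 4 (mod 29).
Mod 19: 211 ≡ 2; 2^10 ≡ 17 (mod 19).
Combine by CRT: x ≡ 4 (mod 29), x ≡ 17 (mod 19) ⇒ x ≡ 207 (mod 551).

207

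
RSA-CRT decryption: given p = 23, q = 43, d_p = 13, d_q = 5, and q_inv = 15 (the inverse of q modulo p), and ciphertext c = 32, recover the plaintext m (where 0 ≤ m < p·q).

m₁ = c^(d_p) mod p: c ≡ 9 (mod 23), and 9^13 mod 23 = 12.
m₂ = c^(d_q) mod q: c ≡ 32 (mod 43), and 32^5 mod 43 = 27.
h = q_inv·(m₁ − m₂) mod p = 15·(12 − 27) mod 23 = 5.
m = m₂ + h·q = 27 + 5·43 = 242.

242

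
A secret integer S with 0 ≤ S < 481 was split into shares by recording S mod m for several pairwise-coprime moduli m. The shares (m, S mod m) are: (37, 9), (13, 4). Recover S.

From S ≡ 9 (mod 37) write S = 9 + 37t. Substituting into S ≡ 4 (mod 13) gives 37t ≡ 8 (mod 13), and since 11⁻¹ ≡ 6 (mod 13), t ≡ 9. Hence S ≡ 9 + 37·9 = 342 (mod 481).

342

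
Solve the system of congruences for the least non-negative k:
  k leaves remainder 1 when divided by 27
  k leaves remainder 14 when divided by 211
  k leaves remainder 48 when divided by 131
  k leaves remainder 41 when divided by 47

Combine the congruences pairwise.
From k ≡ 1 (mod 27) write k = 1 + 27t. Substituting into k ≡ 14 (mod 211) gives 27t ≡ 13 (mod 211), and since 27⁻¹ ≡ 86 (mod 211), t ≡ 63. Hence k ≡ 1 + 27·63 = 1702 (mod 5697).
From k ≡ 1702 (mod 5697) write k = 1702 + 5697t. Substituting into k ≡ 48 (mod 131) gives 5697t ≡ 49 (mod 131), and since 64⁻¹ ≡ 43 (mod 131), t ≡ 11. Hence k ≡ 1702 + 5697·11 = 64369 (mod 746307).
From k ≡ 64369 (mod 746307) write k = 64369 + 746307t. Substituting into k ≡ 41 (mod 47) gives 746307t ≡ 15 (mod 47), and since 41⁻¹ ≡ 39 (mod 47), t ≡ 21. Hence k ≡ 64369 + 746307·21 = 15736816 (mod 35076429).

15736816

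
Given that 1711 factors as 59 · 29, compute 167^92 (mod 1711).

Mod 59: 167 ≡ 49; by Fermat, exponent reduces to 92 mod 58 = 34; 49^34 ≡ 5 (mod 59).
Mod 29: 167 ≡ 22; by Fermat, exponent reduces to 92 mod 28 = 8; 22^8 ≡ 7 (mod 29).
Combine by CRT: x ≡ 5 (mod 59), x ≡ 7 (mod 29) ⇒ x ≡ 123 (mod 1711).

123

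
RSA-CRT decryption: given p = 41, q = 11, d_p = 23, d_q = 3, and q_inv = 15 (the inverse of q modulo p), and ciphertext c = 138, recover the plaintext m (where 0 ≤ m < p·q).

m₁ = c^(d_p) mod p: c ≡ 15 (mod 41), and 15^23 mod 41 = 28.
m₂ = c^(d_q) mod q: c ≡ 6 (mod 11), and 6^3 mod 11 = 7.
h = q_inv·(m₁ − m₂) mod p = 15·(28 − 7) mod 41 = 28.
m = m₂ + h·q = 7 + 28·11 = 315.

315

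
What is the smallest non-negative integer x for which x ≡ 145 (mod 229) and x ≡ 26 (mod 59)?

From x ≡ 145 (mod 229) write x = 145 + 229t. Substituting into x ≡ 26 (mod 59) gives 229t ≡ 58 (mod 59), and since 52⁻¹ ≡ 42 (mod 59), t ≡ 17. Hence x ≡ 145 + 229·17 = 4038 (mod 13511).

4038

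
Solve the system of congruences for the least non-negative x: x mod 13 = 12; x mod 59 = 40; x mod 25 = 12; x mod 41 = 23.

56562

Combine the congruences pairwise.
From x ≡ 12 (mod 13) write x = 12 + 13t. Substituting into x ≡ 40 (mod 59) gives 13t ≡ 28 (mod 59), and since 13⁻¹ ≡ 50 (mod 59), t ≡ 43. Hence x ≡ 12 + 13·43 = 571 (mod 767).
From x ≡ 571 (mod 767) write x = 571 + 767t. Substituting into x ≡ 12 (mod 25) gives 767t ≡ 16 (mod 25), and since 17⁻¹ ≡ 3 (mod 25), t ≡ 23. Hence x ≡ 571 + 767·23 = 18212 (mod 19175).
From x ≡ 18212 (mod 19175) write x = 18212 + 19175t. Substituting into x ≡ 23 (mod 41) gives 19175t ≡ 15 (mod 41), and since 28⁻¹ ≡ 22 (mod 41), t ≡ 2. Hence x ≡ 18212 + 19175·2 = 56562 (mod 786175).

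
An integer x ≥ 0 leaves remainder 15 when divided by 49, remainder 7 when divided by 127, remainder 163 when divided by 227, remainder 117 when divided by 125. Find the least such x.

The moduli are pairwise coprime; N = 49·127·227·125 = 176577625.
N/49 = 3603625; 3603625 ≡ 18 (mod 49); 18·30 ≡ 1, so inverse 30.
N/127 = 1390375; 1390375 ≡ 106 (mod 127); 106·6 ≡ 1, so inverse 6.
N/227 = 777875; 777875 ≡ 173 (mod 227); 173·21 ≡ 1, so inverse 21.
N/125 = 1412621; 1412621 ≡ 121 (mod 125); 121·31 ≡ 1, so inverse 31.
x ≡ 15·3603625·30 + 7·1390375·6 + 163·777875·21 + 117·1412621·31 = 9466269492.
9466269492 mod 176577625 = 107655367.

107655367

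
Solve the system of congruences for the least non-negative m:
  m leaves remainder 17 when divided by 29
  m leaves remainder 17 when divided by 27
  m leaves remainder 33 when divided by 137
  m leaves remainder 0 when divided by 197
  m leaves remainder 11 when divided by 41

238443875

The moduli are pairwise coprime; N = 29·27·137·197·41 = 866427867.
N/29 = 29876823; 29876823 ≡ 8 (mod 29); 8·11 ≡ 1, so inverse 11.
N/27 = 32089921; 32089921 ≡ 16 (mod 27); 16·22 ≡ 1, so inverse 22.
N/137 = 6324291; 6324291 ≡ 97 (mod 137); 97·113 ≡ 1, so inverse 113.
N/197 = 4398111; 4398111 ≡ 86 (mod 197); 86·126 ≡ 1, so inverse 126.
N/41 = 21132387; 21132387 ≡ 3 (mod 41); 3·14 ≡ 1, so inverse 14.
m ≡ 17·29876823·11 + 17·32089921·22 + 33·6324291·113 + 0·4398111·126 + 11·21132387·14 = 44426265092.
44426265092 mod 866427867 = 238443875.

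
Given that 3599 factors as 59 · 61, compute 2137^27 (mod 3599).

1807

Mod 59: 2137 ≡ 13; 13^27 ≡ 37 (mod 59).
Mod 61: 2137 ≡ 2; 2^27 ≡ 38 (mod 61).
Combine by CRT: x ≡ 37 (mod 59), x ≡ 38 (mod 61) ⇒ x ≡ 1807 (mod 3599).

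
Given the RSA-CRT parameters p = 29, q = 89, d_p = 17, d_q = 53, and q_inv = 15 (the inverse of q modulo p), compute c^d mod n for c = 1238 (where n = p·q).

1214

m₁ = c^(d_p) mod p: c ≡ 20 (mod 29), and 20^17 mod 29 = 25.
m₂ = c^(d_q) mod q: c ≡ 81 (mod 89), and 81^53 mod 89 = 57.
h = q_inv·(m₁ − m₂) mod p = 15·(25 − 57) mod 29 = 13.
m = m₂ + h·q = 57 + 13·89 = 1214.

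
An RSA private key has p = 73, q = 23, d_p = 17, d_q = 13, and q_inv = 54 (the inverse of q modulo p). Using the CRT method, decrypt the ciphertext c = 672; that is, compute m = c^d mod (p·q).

m₁ = c^(d_p) mod p: c ≡ 15 (mod 73), and 15^17 mod 73 = 42.
m₂ = c^(d_q) mod q: c ≡ 5 (mod 23), and 5^13 mod 23 = 21.
h = q_inv·(m₁ − m₂) mod p = 54·(42 − 21) mod 73 = 39.
m = m₂ + h·q = 21 + 39·23 = 918.

918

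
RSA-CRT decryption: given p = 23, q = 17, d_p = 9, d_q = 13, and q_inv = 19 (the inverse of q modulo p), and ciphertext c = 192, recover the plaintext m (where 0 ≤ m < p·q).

377

m₁ = c^(d_p) mod p: c ≡ 8 (mod 23), and 8^9 mod 23 = 9.
m₂ = c^(d_q) mod q: c ≡ 5 (mod 17), and 5^13 mod 17 = 3.
h = q_inv·(m₁ − m₂) mod p = 19·(9 − 3) mod 23 = 22.
m = m₂ + h·q = 3 + 22·17 = 377.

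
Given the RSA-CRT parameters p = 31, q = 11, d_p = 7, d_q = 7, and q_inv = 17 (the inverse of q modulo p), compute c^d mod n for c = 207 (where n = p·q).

m₁ = c^(d_p) mod p: c ≡ 21 (mod 31), and 21^7 mod 31 = 11.
m₂ = c^(d_q) mod q: c ≡ 9 (mod 11), and 9^7 mod 11 = 4.
h = q_inv·(m₁ − m₂) mod p = 17·(11 − 4) mod 31 = 26.
m = m₂ + h·q = 4 + 26·11 = 290.

290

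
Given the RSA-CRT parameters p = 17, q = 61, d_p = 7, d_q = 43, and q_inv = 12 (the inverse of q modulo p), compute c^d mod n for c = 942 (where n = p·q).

590

m₁ = c^(d_p) mod p: c ≡ 7 (mod 17), and 7^7 mod 17 = 12.
m₂ = c^(d_q) mod q: c ≡ 27 (mod 61), and 27^43 mod 61 = 41.
h = q_inv·(m₁ − m₂) mod p = 12·(12 − 41) mod 17 = 9.
m = m₂ + h·q = 41 + 9·61 = 590.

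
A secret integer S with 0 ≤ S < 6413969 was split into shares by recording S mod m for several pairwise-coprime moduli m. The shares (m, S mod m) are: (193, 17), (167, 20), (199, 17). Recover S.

6375579

The moduli are pairwise coprime; N = 193·167·199 = 6413969.
N/193 = 33233; 33233 ≡ 37 (mod 193); 37·120 ≡ 1, so inverse 120.
N/167 = 38407; 38407 ≡ 164 (mod 167); 164·111 ≡ 1, so inverse 111.
N/199 = 32231; 32231 ≡ 192 (mod 199); 192·142 ≡ 1, so inverse 142.
S ≡ 17·33233·120 + 20·38407·111 + 17·32231·142 = 230864494.
230864494 mod 6413969 = 6375579.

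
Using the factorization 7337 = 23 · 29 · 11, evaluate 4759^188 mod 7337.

2693

Mod 23: 4759 ≡ 21; by Fermat, exponent reduces to 188 mod 22 = 12; 21^12 ≡ 2 (mod 23).
Mod 29: 4759 ≡ 3; by Fermat, exponent reduces to 188 mod 28 = 20; 3^20 ≡ 25 (mod 29).
Mod 11: 4759 ≡ 7; by Fermat, exponent reduces to 188 mod 10 = 8; 7^8 ≡ 9 (mod 11).
Combine by CRT: x ≡ 2 (mod 23), x ≡ 25 (mod 29), x ≡ 9 (mod 11) ⇒ x ≡ 2693 (mod 7337).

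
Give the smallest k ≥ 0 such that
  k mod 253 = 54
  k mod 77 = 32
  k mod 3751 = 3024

40534

gcd(253, 77) = 11 and 11 | (32 − 54), so the pair is consistent; merging gives k ≡ 1572 (mod 1771), where 1771 = lcm(253, 77).
gcd(1771, 3751) = 11 and 11 | (3024 − 1572), so the pair is consistent; merging gives k ≡ 40534 (mod 603911), where 603911 = lcm(1771, 3751).
The solution is unique modulo lcm(253, 77, 3751) = 603911.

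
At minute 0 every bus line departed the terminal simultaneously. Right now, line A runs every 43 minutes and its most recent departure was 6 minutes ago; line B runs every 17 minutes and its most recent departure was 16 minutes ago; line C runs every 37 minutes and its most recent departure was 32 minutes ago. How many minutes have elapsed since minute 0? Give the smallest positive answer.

The moduli are pairwise coprime; N = 43·17·37 = 27047.
N/43 = 629; 629 ≡ 27 (mod 43); 27·8 ≡ 1, so inverse 8.
N/17 = 1591; 1591 ≡ 10 (mod 17); 10·12 ≡ 1, so inverse 12.
N/37 = 731; 731 ≡ 28 (mod 37); 28·4 ≡ 1, so inverse 4.
t ≡ 6·629·8 + 16·1591·12 + 32·731·4 = 429232.
429232 mod 27047 = 23527.

23527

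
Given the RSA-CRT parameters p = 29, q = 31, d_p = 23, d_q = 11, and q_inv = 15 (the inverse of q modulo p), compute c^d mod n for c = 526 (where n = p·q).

216

m₁ = c^(d_p) mod p: c ≡ 4 (mod 29), and 4^23 mod 29 = 13.
m₂ = c^(d_q) mod q: c ≡ 30 (mod 31), and 30^11 mod 31 = 30.
h = q_inv·(m₁ − m₂) mod p = 15·(13 − 30) mod 29 = 6.
m = m₂ + h·q = 30 + 6·31 = 216.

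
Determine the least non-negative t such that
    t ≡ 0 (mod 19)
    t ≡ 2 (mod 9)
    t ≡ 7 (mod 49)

2261

From t ≡ 0 (mod 19) write t = 0 + 19s. Substituting into t ≡ 2 (mod 9) gives 19s ≡ 2 (mod 9), and since 1⁻¹ ≡ 1 (mod 9), s ≡ 2. Hence t ≡ 0 + 19·2 = 38 (mod 171).
From t ≡ 38 (mod 171) write t = 38 + 171s. Substituting into t ≡ 7 (mod 49) gives 171s ≡ 18 (mod 49), and since 24⁻¹ ≡ 47 (mod 49), s ≡ 13. Hence t ≡ 38 + 171·13 = 2261 (mod 8379).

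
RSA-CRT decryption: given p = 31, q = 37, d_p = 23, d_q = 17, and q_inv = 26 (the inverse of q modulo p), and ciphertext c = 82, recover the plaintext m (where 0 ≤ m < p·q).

763

m₁ = c^(d_p) mod p: c ≡ 20 (mod 31), and 20^23 mod 31 = 19.
m₂ = c^(d_q) mod q: c ≡ 8 (mod 37), and 8^17 mod 37 = 23.
h = q_inv·(m₁ − m₂) mod p = 26·(19 − 23) mod 31 = 20.
m = m₂ + h·q = 23 + 20·37 = 763.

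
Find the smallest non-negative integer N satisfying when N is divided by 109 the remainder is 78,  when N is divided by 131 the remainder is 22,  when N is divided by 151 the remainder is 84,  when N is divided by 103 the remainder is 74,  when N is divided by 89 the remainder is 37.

16548212545

From N ≡ 78 (mod 109) write N = 78 + 109t. Substituting into N ≡ 22 (mod 131) gives 109t ≡ 75 (mod 131), and since 109⁻¹ ≡ 125 (mod 131), t ≡ 74. Hence N ≡ 78 + 109·74 = 8144 (mod 14279).
From N ≡ 8144 (mod 14279) write N = 8144 + 14279t. Substituting into N ≡ 84 (mod 151) gives 14279t ≡ 94 (mod 151), and since 85⁻¹ ≡ 16 (mod 151), t ≡ 145. Hence N ≡ 8144 + 14279·145 = 2078599 (mod 2156129).
From N ≡ 2078599 (mod 2156129) write N = 2078599 + 2156129t. Substituting into N ≡ 74 (mod 103) gives 2156129t ≡ 15 (mod 103), and since 30⁻¹ ≡ 79 (mod 103), t ≡ 52. Hence N ≡ 2078599 + 2156129·52 = 114197307 (mod 222081287).
From N ≡ 114197307 (mod 222081287) write N = 114197307 + 222081287t. Substituting into N ≡ 37 (mod 89) gives 222081287t ≡ 54 (mod 89), and since 32⁻¹ ≡ 64 (mod 89), t ≡ 74. Hence N ≡ 114197307 + 222081287·74 = 16548212545 (mod 19765234543).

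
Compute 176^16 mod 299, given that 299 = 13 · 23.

Mod 13: 176 ≡ 7; by Fermat, exponent reduces to 16 mod 12 = 4; 7^4 ≡ 9 (mod 13).
Mod 23: 176 ≡ 15; 15^16 ≡ 16 (mod 23).
Combine by CRT: x ≡ 9 (mod 13), x ≡ 16 (mod 23) ⇒ x ≡ 269 (mod 299).

269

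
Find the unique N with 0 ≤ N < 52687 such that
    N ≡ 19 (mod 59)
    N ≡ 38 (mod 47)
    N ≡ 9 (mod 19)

From N ≡ 19 (mod 59) write N = 19 + 59t. Substituting into N ≡ 38 (mod 47) gives 59t ≡ 19 (mod 47), and since 12⁻¹ ≡ 4 (mod 47), t ≡ 29. Hence N ≡ 19 + 59·29 = 1730 (mod 2773).
From N ≡ 1730 (mod 2773) write N = 1730 + 2773t. Substituting into N ≡ 9 (mod 19) gives 2773t ≡ 8 (mod 19), and since 18⁻¹ ≡ 18 (mod 19), t ≡ 11. Hence N ≡ 1730 + 2773·11 = 32233 (mod 52687).

32233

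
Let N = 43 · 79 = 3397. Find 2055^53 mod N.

949

Mod 43: 2055 ≡ 34; by Fermat, exponent reduces to 53 mod 42 = 11; 34^11 ≡ 3 (mod 43).
Mod 79: 2055 ≡ 1; 1^53 ≡ 1 (mod 79).
Combine by CRT: x ≡ 3 (mod 43), x ≡ 1 (mod 79) ⇒ x ≡ 949 (mod 3397).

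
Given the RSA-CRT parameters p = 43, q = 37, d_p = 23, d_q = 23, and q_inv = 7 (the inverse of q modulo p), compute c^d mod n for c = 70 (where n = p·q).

604

m₁ = c^(d_p) mod p: c ≡ 27 (mod 43), and 27^23 mod 43 = 2.
m₂ = c^(d_q) mod q: c ≡ 33 (mod 37), and 33^23 mod 37 = 12.
h = q_inv·(m₁ − m₂) mod p = 7·(2 − 12) mod 43 = 16.
m = m₂ + h·q = 12 + 16·37 = 604.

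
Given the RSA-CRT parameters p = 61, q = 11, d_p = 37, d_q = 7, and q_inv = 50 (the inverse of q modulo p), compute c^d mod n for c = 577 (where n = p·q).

m₁ = c^(d_p) mod p: c ≡ 28 (mod 61), and 28^37 mod 61 = 38.
m₂ = c^(d_q) mod q: c ≡ 5 (mod 11), and 5^7 mod 11 = 3.
h = q_inv·(m₁ − m₂) mod p = 50·(38 − 3) mod 61 = 42.
m = m₂ + h·q = 3 + 42·11 = 465.

465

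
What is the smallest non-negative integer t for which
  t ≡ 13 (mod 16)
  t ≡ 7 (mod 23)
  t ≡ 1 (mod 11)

The moduli are pairwise coprime; N = 16·23·11 = 4048.
N/16 = 253; 253 ≡ 13 (mod 16); 13·5 ≡ 1, so inverse 5.
N/23 = 176; 176 ≡ 15 (mod 23); 15·20 ≡ 1, so inverse 20.
N/11 = 368; 368 ≡ 5 (mod 11); 5·9 ≡ 1, so inverse 9.
t ≡ 13·253·5 + 7·176·20 + 1·368·9 = 44397.
44397 mod 4048 = 3917.

3917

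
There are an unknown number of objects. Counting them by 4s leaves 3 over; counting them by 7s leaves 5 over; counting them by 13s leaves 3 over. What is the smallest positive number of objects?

159

Combine the congruences pairwise.
From N ≡ 3 (mod 4) write N = 3 + 4t. Substituting into N ≡ 5 (mod 7) gives 4t ≡ 2 (mod 7), and since 4⁻¹ ≡ 2 (mod 7), t ≡ 4. Hence N ≡ 3 + 4·4 = 19 (mod 28).
From N ≡ 19 (mod 28) write N = 19 + 28t. Substituting into N ≡ 3 (mod 13) gives 28t ≡ 10 (mod 13), and since 2⁻¹ ≡ 7 (mod 13), t ≡ 5. Hence N ≡ 19 + 28·5 = 159 (mod 364).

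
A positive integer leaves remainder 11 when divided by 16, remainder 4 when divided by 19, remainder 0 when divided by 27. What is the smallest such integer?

The moduli are pairwise coprime; N = 16·19·27 = 8208.
N/16 = 513; 513 ≡ 1 (mod 16), inverse 1.
N/19 = 432; 432 ≡ 14 (mod 19); 14·15 ≡ 1, so inverse 15.
N/27 = 304; 304 ≡ 7 (mod 27); 7·4 ≡ 1, so inverse 4.
x ≡ 11·513·1 + 4·432·15 + 0·304·4 = 31563.
31563 mod 8208 = 6939.

6939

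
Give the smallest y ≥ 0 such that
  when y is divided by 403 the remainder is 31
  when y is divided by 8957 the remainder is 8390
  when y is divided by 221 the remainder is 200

gcd(403, 8957) = 13 and 13 | (8390 − 31), so the pair is consistent; merging gives y ≡ 97960 (mod 277667), where 277667 = lcm(403, 8957).
gcd(277667, 221) = 13 and 13 | (200 − 97960), so the pair is consistent; merging gives y ≡ 1208628 (mod 4720339), where 4720339 = lcm(277667, 221).
The solution is unique modulo lcm(403, 8957, 221) = 4720339.

1208628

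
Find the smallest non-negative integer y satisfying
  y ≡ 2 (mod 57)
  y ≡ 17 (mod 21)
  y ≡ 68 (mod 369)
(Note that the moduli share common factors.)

44348

Combine the congruences pairwise.
gcd(57, 21) = 3 and 3 | (17 − 2), so the pair is consistent; merging gives y ≡ 59 (mod 399), where 399 = lcm(57, 21).
gcd(399, 369) = 3 and 3 | (68 − 59), so the pair is consistent; merging gives y ≡ 44348 (mod 49077), where 49077 = lcm(399, 369).
The solution is unique modulo lcm(57, 21, 369) = 49077.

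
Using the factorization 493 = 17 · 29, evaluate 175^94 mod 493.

117

Mod 17: 175 ≡ 5; by Fermat, exponent reduces to 94 mod 16 = 14; 5^14 ≡ 15 (mod 17).
Mod 29: 175 ≡ 1; by Fermat, exponent reduces to 94 mod 28 = 10; 1^10 ≡ 1 (mod 29).
Combine by CRT: x ≡ 15 (mod 17), x ≡ 1 (mod 29) ⇒ x ≡ 117 (mod 493).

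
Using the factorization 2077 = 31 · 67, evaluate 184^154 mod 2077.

171

Mod 31: 184 ≡ 29; by Fermat, exponent reduces to 154 mod 30 = 4; 29^4 ≡ 16 (mod 31).
Mod 67: 184 ≡ 50; by Fermat, exponent reduces to 154 mod 66 = 22; 50^22 ≡ 37 (mod 67).
Combine by CRT: x ≡ 16 (mod 31), x ≡ 37 (mod 67) ⇒ x ≡ 171 (mod 2077).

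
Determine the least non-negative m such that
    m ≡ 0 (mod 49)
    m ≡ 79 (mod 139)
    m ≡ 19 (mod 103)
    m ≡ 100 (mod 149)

The moduli are pairwise coprime; N = 49·139·103·149 = 104528417.
N/49 = 2133233; 2133233 ≡ 18 (mod 49); 18·30 ≡ 1, so inverse 30.
N/139 = 752003; 752003 ≡ 13 (mod 139); 13·107 ≡ 1, so inverse 107.
N/103 = 1014839; 1014839 ≡ 83 (mod 103); 83·36 ≡ 1, so inverse 36.
N/149 = 701533; 701533 ≡ 41 (mod 149); 41·40 ≡ 1, so inverse 40.
m ≡ 0·2133233·30 + 79·752003·107 + 19·1014839·36 + 100·701533·40 = 9856963235.
9856963235 mod 104528417 = 31292037.

31292037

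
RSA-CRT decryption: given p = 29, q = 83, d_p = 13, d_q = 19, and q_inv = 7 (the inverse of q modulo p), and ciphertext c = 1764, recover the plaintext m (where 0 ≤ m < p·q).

1154

m₁ = c^(d_p) mod p: c ≡ 24 (mod 29), and 24^13 mod 29 = 23.
m₂ = c^(d_q) mod q: c ≡ 21 (mod 83), and 21^19 mod 83 = 75.
h = q_inv·(m₁ − m₂) mod p = 7·(23 − 75) mod 29 = 13.
m = m₂ + h·q = 75 + 13·83 = 1154.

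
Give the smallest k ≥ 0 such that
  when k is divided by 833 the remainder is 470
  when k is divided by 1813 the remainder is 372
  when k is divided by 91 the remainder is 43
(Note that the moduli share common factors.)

gcd(833, 1813) = 49 and 49 | (372 − 470), so the pair is consistent; merging gives k ≡ 22128 (mod 30821), where 30821 = lcm(833, 1813).
gcd(30821, 91) = 7 and 7 | (43 − 22128), so the pair is consistent; merging gives k ≡ 391980 (mod 400673), where 400673 = lcm(30821, 91).
The solution is unique modulo lcm(833, 1813, 91) = 400673.

391980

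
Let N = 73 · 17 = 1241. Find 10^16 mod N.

1

Mod 73: 10 ≡ 10; 10^16 ≡ 1 (mod 73).
Mod 17: 10 ≡ 10; since 16 | 16, by Fermat 10^16 ≡ 1 (mod 17).
Combine by CRT: x ≡ 1 (mod 73), x ≡ 1 (mod 17) ⇒ x ≡ 1 (mod 1241).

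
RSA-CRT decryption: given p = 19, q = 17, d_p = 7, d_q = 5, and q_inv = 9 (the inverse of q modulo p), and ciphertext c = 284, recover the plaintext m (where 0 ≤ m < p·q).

37

m₁ = c^(d_p) mod p: c ≡ 18 (mod 19), and 18^7 mod 19 = 18.
m₂ = c^(d_q) mod q: c ≡ 12 (mod 17), and 12^5 mod 17 = 3.
h = q_inv·(m₁ − m₂) mod p = 9·(18 − 3) mod 19 = 2.
m = m₂ + h·q = 3 + 2·17 = 37.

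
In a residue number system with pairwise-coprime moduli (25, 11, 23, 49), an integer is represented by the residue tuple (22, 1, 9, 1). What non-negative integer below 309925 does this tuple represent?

290522

The moduli are pairwise coprime; N = 25·11·23·49 = 309925.
N/25 = 12397; 12397 ≡ 22 (mod 25); 22·8 ≡ 1, so inverse 8.
N/11 = 28175; 28175 ≡ 4 (mod 11); 4·3 ≡ 1, so inverse 3.
N/23 = 13475; 13475 ≡ 20 (mod 23); 20·15 ≡ 1, so inverse 15.
N/49 = 6325; 6325 ≡ 4 (mod 49); 4·37 ≡ 1, so inverse 37.
x ≡ 22·12397·8 + 1·28175·3 + 9·13475·15 + 1·6325·37 = 4319547.
4319547 mod 309925 = 290522.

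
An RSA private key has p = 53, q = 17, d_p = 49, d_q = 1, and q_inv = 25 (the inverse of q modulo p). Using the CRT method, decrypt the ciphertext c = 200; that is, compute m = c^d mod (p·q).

m₁ = c^(d_p) mod p: c ≡ 41 (mod 53), and 41^49 mod 53 = 48.
m₂ = c^(d_q) mod q: c ≡ 13 (mod 17), and 13^1 mod 17 = 13.
h = q_inv·(m₁ − m₂) mod p = 25·(48 − 13) mod 53 = 27.
m = m₂ + h·q = 13 + 27·17 = 472.

472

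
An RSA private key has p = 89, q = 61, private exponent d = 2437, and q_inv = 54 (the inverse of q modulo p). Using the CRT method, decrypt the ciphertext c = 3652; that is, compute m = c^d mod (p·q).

d_p = d mod (p−1) = 2437 mod 88 = 61; d_q = d mod (q−1) = 37.
m₁ = c^(d_p) mod p: c ≡ 3 (mod 89), and 3^61 mod 89 = 83.
m₂ = c^(d_q) mod q: c ≡ 53 (mod 61), and 53^37 mod 61 = 33.
h = q_inv·(m₁ − m₂) mod p = 54·(83 − 33) mod 89 = 30.
m = m₂ + h·q = 33 + 30·61 = 1863.

1863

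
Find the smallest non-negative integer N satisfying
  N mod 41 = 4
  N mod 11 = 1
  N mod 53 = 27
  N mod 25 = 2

127227

Combine the congruences pairwise.
From N ≡ 4 (mod 41) write N = 4 + 41t. Substituting into N ≡ 1 (mod 11) gives 41t ≡ 8 (mod 11), and since 8⁻¹ ≡ 7 (mod 11), t ≡ 1. Hence N ≡ 4 + 41·1 = 45 (mod 451).
From N ≡ 45 (mod 451) write N = 45 + 451t. Substituting into N ≡ 27 (mod 53) gives 451t ≡ 35 (mod 53), and since 27⁻¹ ≡ 2 (mod 53), t ≡ 17. Hence N ≡ 45 + 451·17 = 7712 (mod 23903).
From N ≡ 7712 (mod 23903) write N = 7712 + 23903t. Substituting into N ≡ 2 (mod 25) gives 23903t ≡ 15 (mod 25), and since 3⁻¹ ≡ 17 (mod 25), t ≡ 5. Hence N ≡ 7712 + 23903·5 = 127227 (mod 597575).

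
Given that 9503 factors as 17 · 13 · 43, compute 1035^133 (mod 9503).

4337

Mod 17: 1035 ≡ 15; by Fermat, exponent reduces to 133 mod 16 = 5; 15^5 ≡ 2 (mod 17).
Mod 13: 1035 ≡ 8; by Fermat, exponent reduces to 133 mod 12 = 1; 8^1 ≡ 8 (mod 13).
Mod 43: 1035 ≡ 3; by Fermat, exponent reduces to 133 mod 42 = 7; 3^7 ≡ 37 (mod 43).
Combine by CRT: x ≡ 2 (mod 17), x ≡ 8 (mod 13), x ≡ 37 (mod 43) ⇒ x ≡ 4337 (mod 9503).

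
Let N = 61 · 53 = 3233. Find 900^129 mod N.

Mod 61: 900 ≡ 46; by Fermat, exponent reduces to 129 mod 60 = 9; 46^9 ≡ 52 (mod 61).
Mod 53: 900 ≡ 52; by Fermat, exponent reduces to 129 mod 52 = 25; 52^25 ≡ 52 (mod 53).
Combine by CRT: x ≡ 52 (mod 61), x ≡ 52 (mod 53) ⇒ x ≡ 52 (mod 3233).

52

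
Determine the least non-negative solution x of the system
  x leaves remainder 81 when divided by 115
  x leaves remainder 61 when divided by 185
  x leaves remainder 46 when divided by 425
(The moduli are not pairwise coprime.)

97371

gcd(115, 185) = 5 and 5 | (61 − 81), so the pair is consistent; merging gives x ≡ 3761 (mod 4255), where 4255 = lcm(115, 185).
gcd(4255, 425) = 5 and 5 | (46 − 3761), so the pair is consistent; merging gives x ≡ 97371 (mod 361675), where 361675 = lcm(4255, 425).
The solution is unique modulo lcm(115, 185, 425) = 361675.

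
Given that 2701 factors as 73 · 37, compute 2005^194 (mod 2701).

342

Mod 73: 2005 ≡ 34; by Fermat, exponent reduces to 194 mod 72 = 50; 34^50 ≡ 50 (mod 73).
Mod 37: 2005 ≡ 7; by Fermat, exponent reduces to 194 mod 36 = 14; 7^14 ≡ 9 (mod 37).
Combine by CRT: x ≡ 50 (mod 73), x ≡ 9 (mod 37) ⇒ x ≡ 342 (mod 2701).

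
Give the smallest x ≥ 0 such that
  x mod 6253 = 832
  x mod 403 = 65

38350

gcd(6253, 403) = 13 and 13 | (65 − 832), so the pair is consistent; merging gives x ≡ 38350 (mod 193843), where 193843 = lcm(6253, 403).
The solution is unique modulo lcm(6253, 403) = 193843.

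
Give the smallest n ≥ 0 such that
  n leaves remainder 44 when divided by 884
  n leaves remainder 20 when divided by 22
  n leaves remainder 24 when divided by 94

412872

gcd(884, 22) = 2 and 2 | (20 − 44), so the pair is consistent; merging gives n ≡ 4464 (mod 9724), where 9724 = lcm(884, 22).
gcd(9724, 94) = 2 and 2 | (24 − 4464), so the pair is consistent; merging gives n ≡ 412872 (mod 457028), where 457028 = lcm(9724, 94).
The solution is unique modulo lcm(884, 22, 94) = 457028.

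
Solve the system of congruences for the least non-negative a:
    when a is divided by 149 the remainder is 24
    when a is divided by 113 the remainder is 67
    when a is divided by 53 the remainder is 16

595577

From a ≡ 24 (mod 149) write a = 24 + 149t. Substituting into a ≡ 67 (mod 113) gives 149t ≡ 43 (mod 113), and since 36⁻¹ ≡ 22 (mod 113), t ≡ 42. Hence a ≡ 24 + 149·42 = 6282 (mod 16837).
From a ≡ 6282 (mod 16837) write a = 6282 + 16837t. Substituting into a ≡ 16 (mod 53) gives 16837t ≡ 41 (mod 53), and since 36⁻¹ ≡ 28 (mod 53), t ≡ 35. Hence a ≡ 6282 + 16837·35 = 595577 (mod 892361).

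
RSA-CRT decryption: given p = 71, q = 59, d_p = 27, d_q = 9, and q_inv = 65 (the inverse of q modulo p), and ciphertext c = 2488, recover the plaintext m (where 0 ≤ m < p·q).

2392

m₁ = c^(d_p) mod p: c ≡ 3 (mod 71), and 3^27 mod 71 = 49.
m₂ = c^(d_q) mod q: c ≡ 10 (mod 59), and 10^9 mod 59 = 32.
h = q_inv·(m₁ − m₂) mod p = 65·(49 − 32) mod 71 = 40.
m = m₂ + h·q = 32 + 40·59 = 2392.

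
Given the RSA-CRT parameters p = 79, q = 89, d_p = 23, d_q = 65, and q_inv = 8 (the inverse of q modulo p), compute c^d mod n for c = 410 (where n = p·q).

3142

m₁ = c^(d_p) mod p: c ≡ 15 (mod 79), and 15^23 mod 79 = 61.
m₂ = c^(d_q) mod q: c ≡ 54 (mod 89), and 54^65 mod 89 = 27.
h = q_inv·(m₁ − m₂) mod p = 8·(61 − 27) mod 79 = 35.
m = m₂ + h·q = 27 + 35·89 = 3142.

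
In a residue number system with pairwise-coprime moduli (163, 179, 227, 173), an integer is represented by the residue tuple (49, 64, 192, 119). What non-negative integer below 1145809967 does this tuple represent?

From x ≡ 49 (mod 163) write x = 49 + 163t. Substituting into x ≡ 64 (mod 179) gives 163t ≡ 15 (mod 179), and since 163⁻¹ ≡ 123 (mod 179), t ≡ 55. Hence x ≡ 49 + 163·55 = 9014 (mod 29177).
From x ≡ 9014 (mod 29177) write x = 9014 + 29177t. Substituting into x ≡ 192 (mod 227) gives 29177t ≡ 31 (mod 227), and since 121⁻¹ ≡ 212 (mod 227), t ≡ 216. Hence x ≡ 9014 + 29177·216 = 6311246 (mod 6623179).
From x ≡ 6311246 (mod 6623179) write x = 6311246 + 6623179t. Substituting into x ≡ 119 (mod 173) gives 6623179t ≡ 86 (mod 173), and since 47⁻¹ ≡ 81 (mod 173), t ≡ 46. Hence x ≡ 6311246 + 6623179·46 = 310977480 (mod 1145809967).

310977480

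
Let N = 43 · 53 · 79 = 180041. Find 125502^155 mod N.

Mod 43: 125502 ≡ 28; by Fermat, exponent reduces to 155 mod 42 = 29; 28^29 ≡ 19 (mod 43).
Mod 53: 125502 ≡ 51; by Fermat, exponent reduces to 155 mod 52 = 51; 51^51 ≡ 26 (mod 53).
Mod 79: 125502 ≡ 50; by Fermat, exponent reduces to 155 mod 78 = 77; 50^77 ≡ 49 (mod 79).
Combine by CRT: x ≡ 19 (mod 43), x ≡ 26 (mod 53), x ≡ 49 (mod 79) ⇒ x ≡ 125106 (mod 180041).

125106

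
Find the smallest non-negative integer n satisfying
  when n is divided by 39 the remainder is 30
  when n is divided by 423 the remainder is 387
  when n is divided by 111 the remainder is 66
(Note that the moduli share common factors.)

176778

gcd(39, 423) = 3 and 3 | (387 − 30), so the pair is consistent; merging gives n ≡ 810 (mod 5499), where 5499 = lcm(39, 423).
gcd(5499, 111) = 3 and 3 | (66 − 810), so the pair is consistent; merging gives n ≡ 176778 (mod 203463), where 203463 = lcm(5499, 111).
The solution is unique modulo lcm(39, 423, 111) = 203463.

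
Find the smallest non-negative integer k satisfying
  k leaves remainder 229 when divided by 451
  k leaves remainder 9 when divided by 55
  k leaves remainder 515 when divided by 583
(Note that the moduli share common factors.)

Combine the congruences pairwise.
gcd(451, 55) = 11 and 11 | (9 − 229), so the pair is consistent; merging gives k ≡ 229 (mod 2255), where 2255 = lcm(451, 55).
gcd(2255, 583) = 11 and 11 | (515 − 229), so the pair is consistent; merging gives k ≡ 43074 (mod 119515), where 119515 = lcm(2255, 583).
The solution is unique modulo lcm(451, 55, 583) = 119515.

43074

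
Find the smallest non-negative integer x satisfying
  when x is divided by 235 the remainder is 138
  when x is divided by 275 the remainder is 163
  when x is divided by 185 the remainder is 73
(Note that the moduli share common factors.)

gcd(235, 275) = 5 and 5 | (163 − 138), so the pair is consistent; merging gives x ≡ 4838 (mod 12925), where 12925 = lcm(235, 275).
gcd(12925, 185) = 5 and 5 | (73 − 4838), so the pair is consistent; merging gives x ≡ 172863 (mod 478225), where 478225 = lcm(12925, 185).
The solution is unique modulo lcm(235, 275, 185) = 478225.

172863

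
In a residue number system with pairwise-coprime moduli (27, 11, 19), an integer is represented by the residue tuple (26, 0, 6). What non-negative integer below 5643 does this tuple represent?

The moduli are pairwise coprime; N = 27·11·19 = 5643.
N/27 = 209; 209 ≡ 20 (mod 27); 20·23 ≡ 1, so inverse 23.
N/11 = 513; 513 ≡ 7 (mod 11); 7·8 ≡ 1, so inverse 8.
N/19 = 297; 297 ≡ 12 (mod 19); 12·8 ≡ 1, so inverse 8.
x ≡ 26·209·23 + 0·513·8 + 6·297·8 = 139238.
139238 mod 5643 = 3806.

3806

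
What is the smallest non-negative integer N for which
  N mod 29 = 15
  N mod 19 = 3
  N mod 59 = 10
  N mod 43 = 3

556380

The moduli are pairwise coprime; M = 29·19·59·43 = 1397887.
M/29 = 48203; 48203 ≡ 5 (mod 29); 5·6 ≡ 1, so inverse 6.
M/19 = 73573; 73573 ≡ 5 (mod 19); 5·4 ≡ 1, so inverse 4.
M/59 = 23693; 23693 ≡ 34 (mod 59); 34·33 ≡ 1, so inverse 33.
M/43 = 32509; 32509 ≡ 1 (mod 43), inverse 1.
N ≡ 15·48203·6 + 3·73573·4 + 10·23693·33 + 3·32509·1 = 13137363.
13137363 mod 1397887 = 556380.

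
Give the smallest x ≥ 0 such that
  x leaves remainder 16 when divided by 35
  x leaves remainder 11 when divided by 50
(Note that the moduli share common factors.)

gcd(35, 50) = 5 and 5 | (11 − 16), so the pair is consistent; merging gives x ≡ 261 (mod 350), where 350 = lcm(35, 50).
The solution is unique modulo lcm(35, 50) = 350.

261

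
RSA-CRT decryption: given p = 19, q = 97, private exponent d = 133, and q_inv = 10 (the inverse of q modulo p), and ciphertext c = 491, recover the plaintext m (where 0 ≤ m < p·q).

1461

d_p = d mod (p−1) = 133 mod 18 = 7; d_q = d mod (q−1) = 37.
m₁ = c^(d_p) mod p: c ≡ 16 (mod 19), and 16^7 mod 19 = 17.
m₂ = c^(d_q) mod q: c ≡ 6 (mod 97), and 6^37 mod 97 = 6.
h = q_inv·(m₁ − m₂) mod p = 10·(17 − 6) mod 19 = 15.
m = m₂ + h·q = 6 + 15·97 = 1461.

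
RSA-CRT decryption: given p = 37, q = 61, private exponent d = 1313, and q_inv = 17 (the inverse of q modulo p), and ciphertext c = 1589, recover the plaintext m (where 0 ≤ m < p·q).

759

d_p = d mod (p−1) = 1313 mod 36 = 17; d_q = d mod (q−1) = 53.
m₁ = c^(d_p) mod p: c ≡ 35 (mod 37), and 35^17 mod 37 = 19.
m₂ = c^(d_q) mod q: c ≡ 3 (mod 61), and 3^53 mod 61 = 27.
h = q_inv·(m₁ − m₂) mod p = 17·(19 − 27) mod 37 = 12.
m = m₂ + h·q = 27 + 12·61 = 759.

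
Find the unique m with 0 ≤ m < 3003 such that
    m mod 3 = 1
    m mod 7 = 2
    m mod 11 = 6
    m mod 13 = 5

226

Combine the congruences pairwise.
From m ≡ 1 (mod 3) write m = 1 + 3t. Substituting into m ≡ 2 (mod 7) gives 3t ≡ 1 (mod 7), and since 3⁻¹ ≡ 5 (mod 7), t ≡ 5. Hence m ≡ 1 + 3·5 = 16 (mod 21).
From m ≡ 16 (mod 21) write m = 16 + 21t. Substituting into m ≡ 6 (mod 11) gives 21t ≡ 1 (mod 11), and since 10⁻¹ ≡ 10 (mod 11), t ≡ 10. Hence m ≡ 16 + 21·10 = 226 (mod 231).
From m ≡ 226 (mod 231) write m = 226 + 231t. Substituting into m ≡ 5 (mod 13) gives 231t ≡ 0 (mod 13), and since 10⁻¹ ≡ 4 (mod 13), t ≡ 0. Hence m ≡ 226 + 231·0 = 226 (mod 3003).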